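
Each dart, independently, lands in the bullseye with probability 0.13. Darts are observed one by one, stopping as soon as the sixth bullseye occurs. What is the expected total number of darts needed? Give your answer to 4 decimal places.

Y = total darts until the sixth success; negative binomial with r=6, p=0.13.
E[Y] = r / p = 6 / 0.13 = 46.153846

46.1538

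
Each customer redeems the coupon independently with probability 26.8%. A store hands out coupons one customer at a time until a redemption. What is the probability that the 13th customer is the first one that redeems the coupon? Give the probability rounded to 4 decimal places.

Geometric (trials to first success), p = 0.268.
P(Y = 13) = (1−p)^12 · p = 0.023666 · 0.268 = 0.006343

0.0063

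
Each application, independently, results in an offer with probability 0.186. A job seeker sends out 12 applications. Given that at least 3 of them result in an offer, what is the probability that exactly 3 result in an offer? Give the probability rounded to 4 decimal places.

X ~ Binomial(12, 0.186). Want P(X=3 | X≥3) = P(X=3) / P(X≥3).
P(X=3) = C(12,3)·0.186^3·0.814^9 = 0.222117
P(X≥3) = 1 − 0.084624 − 0.232040 − 0.291618 = 0.391719
Ratio = 0.222117 / 0.391719 = 0.567031

0.5670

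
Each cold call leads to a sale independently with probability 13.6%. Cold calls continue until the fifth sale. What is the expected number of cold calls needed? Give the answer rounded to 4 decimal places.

Y = total cold calls until the fifth success; negative binomial with r=5, p=0.136.
E[Y] = r / p = 5 / 0.136 = 36.764706

36.7647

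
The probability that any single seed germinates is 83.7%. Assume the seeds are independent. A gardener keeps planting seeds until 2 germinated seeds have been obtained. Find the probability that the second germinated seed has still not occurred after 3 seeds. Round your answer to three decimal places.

0.071

Needing more than 3 seeds ⇔ fewer than 2 successes in the first 3. With X ~ Binomial(3, 0.837), P(Y > 3) = P(X ≤ 1).
  k=0: C(3,0)·0.837^0·0.163^3 = 0.00433
  k=1: C(3,1)·0.837^1·0.163^2 = 0.06671
P(X ≤ 1) = 0.07105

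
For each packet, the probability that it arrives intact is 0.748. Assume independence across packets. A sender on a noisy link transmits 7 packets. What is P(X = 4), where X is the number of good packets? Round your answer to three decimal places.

0.175

X ~ Binomial(n=7, p=0.748).
P(X=4) = C(7,4) · p^4 · (1−p)^3
= 35 · 0.31304 · 0.016003 = 0.17534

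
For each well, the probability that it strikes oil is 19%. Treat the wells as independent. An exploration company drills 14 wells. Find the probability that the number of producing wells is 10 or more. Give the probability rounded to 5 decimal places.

0.00003

X ~ Binomial(14, 0.19); P(X ≥ 10) = Σ C(14,k) p^k (1−p)^(14−k) over k:
  k=10: C(14,10)·0.19^10·0.81^4 = 0.0000264
  k=11: C(14,11)·0.19^11·0.81^3 = 0.0000023
  k=12: C(14,12)·0.19^12·0.81^2 = 0.0000001
  k=13: C(14,13)·0.19^13·0.81^1 = 0.0000000
  k=14: C(14,14)·0.19^14·0.81^0 = 0.0000000
Total = 0.0000288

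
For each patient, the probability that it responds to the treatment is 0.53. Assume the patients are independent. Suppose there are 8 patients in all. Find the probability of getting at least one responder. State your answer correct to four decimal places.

0.9976

P(at least one) = 1 − P(none) = 1 − (1 − 0.53)^8
= 1 − 0.002381 = 0.997619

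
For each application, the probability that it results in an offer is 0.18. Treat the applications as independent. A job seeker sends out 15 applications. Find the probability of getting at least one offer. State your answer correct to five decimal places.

0.94904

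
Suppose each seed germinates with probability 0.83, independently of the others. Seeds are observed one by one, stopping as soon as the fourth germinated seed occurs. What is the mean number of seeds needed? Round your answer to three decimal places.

Y = total seeds until the fourth success; negative binomial with r=4, p=0.83.
E[Y] = r / p = 4 / 0.83 = 4.81928

4.819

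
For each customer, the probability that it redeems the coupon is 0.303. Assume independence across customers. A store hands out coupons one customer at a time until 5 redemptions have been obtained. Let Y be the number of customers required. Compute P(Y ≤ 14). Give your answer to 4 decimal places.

Finishing within 14 customers ⇔ at least 5 successes in the first 14. With X ~ Binomial(14, 0.303), P(Y ≤ 14) = 1 − P(X ≤ 4).
  k=0: C(14,0)·0.303^0·0.697^14 = 0.006386
  k=1: C(14,1)·0.303^1·0.697^13 = 0.038868
  k=2: C(14,2)·0.303^2·0.697^12 = 0.109830
  k=3: C(14,3)·0.303^3·0.697^11 = 0.190981
  k=4: C(14,4)·0.303^4·0.697^10 = 0.228314
1 − 0.574379 = 0.425621

0.4256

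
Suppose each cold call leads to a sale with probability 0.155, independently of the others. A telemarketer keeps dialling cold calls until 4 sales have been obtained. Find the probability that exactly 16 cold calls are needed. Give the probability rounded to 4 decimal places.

0.0348

Y = trial on which the fourth success occurs; negative binomial, r=4, p=0.155.
P(Y=16) = C(15,3) · p^4 · (1−p)^12
= 455 · 0.0005772 · 0.13252 = 0.034803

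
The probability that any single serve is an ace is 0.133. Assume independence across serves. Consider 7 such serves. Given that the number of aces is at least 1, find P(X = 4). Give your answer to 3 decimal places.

X ~ Binomial(7, 0.133). Want P(X=4 | X≥1) = P(X=4) / P(X≥1).
P(X=4) = C(7,4)·0.133^4·0.867^3 = 0.00714
P(X≥1) = 1 − 0.36824 = 0.63176
Ratio = 0.00714 / 0.63176 = 0.01130

0.011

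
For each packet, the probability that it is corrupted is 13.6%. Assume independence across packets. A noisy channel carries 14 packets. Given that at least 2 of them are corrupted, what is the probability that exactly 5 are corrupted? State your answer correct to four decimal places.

0.0426

X ~ Binomial(14, 0.136). Want P(X=5 | X≥2) = P(X=5) / P(X≥2).
P(X=5) = C(14,5)·0.136^5·0.864^9 = 0.024991
P(X≥2) = 1 − 0.129179 − 0.284673 = 0.586148
Ratio = 0.024991 / 0.586148 = 0.042636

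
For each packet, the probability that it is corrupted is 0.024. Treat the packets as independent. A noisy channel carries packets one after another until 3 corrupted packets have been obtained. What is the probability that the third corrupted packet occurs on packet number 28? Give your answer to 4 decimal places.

Y = trial on which the third success occurs; negative binomial, r=3, p=0.024.
P(Y=28) = C(27,2) · p^3 · (1−p)^25
= 351 · 1.3824e-05 · 0.54481 = 0.002644

0.0026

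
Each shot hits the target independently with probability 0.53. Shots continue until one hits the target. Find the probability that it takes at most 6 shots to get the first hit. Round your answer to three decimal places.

0.989

Y = number of shots to the first success; geometric, p = 0.53.
P(Y ≤ 6) = 1 − (1−p)^6 = 1 − 0.01078 = 0.98922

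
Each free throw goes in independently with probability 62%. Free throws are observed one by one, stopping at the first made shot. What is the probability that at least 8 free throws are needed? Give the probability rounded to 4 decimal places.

Y = number of free throws to the first success; geometric, p = 0.62.
P(Y > 7) = P(first 7 all fail) = (1−p)^7 = 0.001144

0.0011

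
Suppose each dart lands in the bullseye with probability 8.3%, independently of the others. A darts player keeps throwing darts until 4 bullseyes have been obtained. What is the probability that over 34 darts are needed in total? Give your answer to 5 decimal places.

Needing more than 34 darts ⇔ fewer than 4 successes in the first 34. With X ~ Binomial(34, 0.083), P(Y > 34) = P(X ≤ 3).
  k=0: C(34,0)·0.083^0·0.917^34 = 0.0525481
  k=1: C(34,1)·0.083^1·0.917^33 = 0.1617131
  k=2: C(34,2)·0.083^2·0.917^32 = 0.2415115
  k=3: C(34,3)·0.083^3·0.917^31 = 0.2331714
P(X ≤ 3) = 0.6889441

0.68894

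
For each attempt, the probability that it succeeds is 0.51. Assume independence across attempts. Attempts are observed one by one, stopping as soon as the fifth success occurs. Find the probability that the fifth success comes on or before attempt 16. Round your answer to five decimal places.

0.96781

Finishing within 16 attempts ⇔ at least 5 successes in the first 16. With X ~ Binomial(16, 0.51), P(Y ≤ 16) = 1 − P(X ≤ 4).
  k=0: C(16,0)·0.51^0·0.49^16 = 0.0000110
  k=1: C(16,1)·0.51^1·0.49^15 = 0.0001839
  k=2: C(16,2)·0.51^2·0.49^14 = 0.0014357
  k=3: C(16,3)·0.51^3·0.49^13 = 0.0069734
  k=4: C(16,4)·0.51^4·0.49^12 = 0.0235888
1 − 0.0321929 = 0.9678071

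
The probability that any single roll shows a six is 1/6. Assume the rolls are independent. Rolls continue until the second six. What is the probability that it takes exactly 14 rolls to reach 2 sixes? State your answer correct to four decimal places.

0.0405

Y = trial on which the second success occurs; negative binomial, r=2, p=0.166667.
P(Y=14) = C(13,1) · p^2 · (1−p)^12
= 13 · 0.027778 · 0.11216 = 0.040501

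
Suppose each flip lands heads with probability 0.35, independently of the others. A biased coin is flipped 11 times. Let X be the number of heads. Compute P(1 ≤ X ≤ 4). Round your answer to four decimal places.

0.6596

X ~ Binomial(11, 0.35); P(1 ≤ X ≤ 4) = Σ C(11,k) p^k (1−p)^(11−k) over k:
  k=1: C(11,1)·0.35^1·0.65^10 = 0.051832
  k=2: C(11,2)·0.35^2·0.65^9 = 0.139547
  k=3: C(11,3)·0.35^3·0.65^8 = 0.225421
  k=4: C(11,4)·0.35^4·0.65^7 = 0.242761
Total = 0.659561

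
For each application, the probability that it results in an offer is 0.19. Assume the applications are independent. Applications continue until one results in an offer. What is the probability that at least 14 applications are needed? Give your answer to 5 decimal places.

0.06461

Y = number of applications to the first success; geometric, p = 0.19.
P(Y > 13) = P(first 13 all fail) = (1−p)^13 = 0.0646108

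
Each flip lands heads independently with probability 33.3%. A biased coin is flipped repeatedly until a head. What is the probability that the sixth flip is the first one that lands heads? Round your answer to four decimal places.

Geometric (trials to first success), p = 0.333.
P(Y = 6) = (1−p)^5 · p = 0.13202 · 0.333 = 0.043962

0.0440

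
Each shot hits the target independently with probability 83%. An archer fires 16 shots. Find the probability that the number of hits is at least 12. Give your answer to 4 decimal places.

0.8789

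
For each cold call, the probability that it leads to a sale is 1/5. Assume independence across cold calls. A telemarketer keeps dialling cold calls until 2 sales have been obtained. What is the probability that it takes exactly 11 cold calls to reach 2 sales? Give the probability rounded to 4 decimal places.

0.0537

Y = trial on which the second success occurs; negative binomial, r=2, p=0.20.
P(Y=11) = C(10,1) · p^2 · (1−p)^9
= 10 · 0.04 · 0.13422 = 0.053687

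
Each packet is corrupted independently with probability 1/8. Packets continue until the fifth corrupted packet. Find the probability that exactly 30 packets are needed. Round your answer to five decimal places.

0.02573

Y = trial on which the fifth success occurs; negative binomial, r=5, p=0.125.
P(Y=30) = C(29,4) · p^5 · (1−p)^25
= 23751 · 3.0518e-05 · 0.035498 = 0.0257296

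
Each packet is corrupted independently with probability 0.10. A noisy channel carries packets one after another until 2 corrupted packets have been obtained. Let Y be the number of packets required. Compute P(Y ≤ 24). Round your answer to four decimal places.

Finishing within 24 packets ⇔ at least 2 successes in the first 24. With X ~ Binomial(24, 0.10), P(Y ≤ 24) = 1 − P(X ≤ 1).
  k=0: C(24,0)·0.10^0·0.90^24 = 0.079766
  k=1: C(24,1)·0.10^1·0.90^23 = 0.212711
1 − 0.292477 = 0.707523

0.7075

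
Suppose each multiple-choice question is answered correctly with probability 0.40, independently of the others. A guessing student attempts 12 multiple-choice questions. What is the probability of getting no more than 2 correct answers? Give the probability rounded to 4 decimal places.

0.0834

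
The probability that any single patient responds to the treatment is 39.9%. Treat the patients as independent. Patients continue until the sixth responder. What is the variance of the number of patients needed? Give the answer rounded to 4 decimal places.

22.6506

Y = total patients until the sixth success; negative binomial with r=6, p=0.399.
Var(Y) = r(1−p)/p² = 6·0.601 / 0.399² = 22.650611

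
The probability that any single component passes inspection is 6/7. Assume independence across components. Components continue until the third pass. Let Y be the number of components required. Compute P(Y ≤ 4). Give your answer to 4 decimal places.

Finishing within 4 components ⇔ at least 3 successes in the first 4. With X ~ Binomial(4, 0.857143), P(Y ≤ 4) = 1 − P(X ≤ 2).
  k=0: C(4,0)·0.857143^0·0.142857^4 = 0.000416
  k=1: C(4,1)·0.857143^1·0.142857^3 = 0.009996
  k=2: C(4,2)·0.857143^2·0.142857^2 = 0.089963
1 − 0.100375 = 0.899625

0.8996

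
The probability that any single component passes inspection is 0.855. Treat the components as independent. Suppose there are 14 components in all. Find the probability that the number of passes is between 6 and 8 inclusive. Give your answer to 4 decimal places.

0.0097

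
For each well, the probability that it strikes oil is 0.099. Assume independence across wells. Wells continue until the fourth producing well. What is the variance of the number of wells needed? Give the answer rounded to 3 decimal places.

Y = total wells until the fourth success; negative binomial with r=4, p=0.099.
Var(Y) = r(1−p)/p² = 4·0.901 / 0.099² = 367.71758

367.718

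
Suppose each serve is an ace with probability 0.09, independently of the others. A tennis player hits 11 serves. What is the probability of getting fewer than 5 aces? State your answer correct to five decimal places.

0.99829

X ~ Binomial(11, 0.09); P(X ≤ 4) = Σ C(11,k) p^k (1−p)^(11−k) over k:
  k=0: C(11,0)·0.09^0·0.91^11 = 0.3543687
  k=1: C(11,1)·0.09^1·0.91^10 = 0.3855220
  k=2: C(11,2)·0.09^2·0.91^9 = 0.1906427
  k=3: C(11,3)·0.09^3·0.91^8 = 0.0565643
  k=4: C(11,4)·0.09^4·0.91^7 = 0.0111885
Total = 0.9982862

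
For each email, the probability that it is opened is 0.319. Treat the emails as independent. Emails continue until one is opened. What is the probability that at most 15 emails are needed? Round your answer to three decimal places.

Y = number of emails to the first success; geometric, p = 0.319.
P(Y ≤ 15) = 1 − (1−p)^15 = 1 − 0.00314 = 0.99686

0.997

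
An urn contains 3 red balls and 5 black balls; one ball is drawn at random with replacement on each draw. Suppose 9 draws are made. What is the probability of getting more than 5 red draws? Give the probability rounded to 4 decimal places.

0.0740

X ~ Binomial(9, 0.375); P(X ≥ 6) = Σ C(9,k) p^k (1−p)^(9−k) over k:
  k=6: C(9,6)·0.375^6·0.625^3 = 0.057030
  k=7: C(9,7)·0.375^7·0.625^2 = 0.014665
  k=8: C(9,8)·0.375^8·0.625^1 = 0.002200
  k=9: C(9,9)·0.375^9·0.625^0 = 0.000147
Total = 0.074042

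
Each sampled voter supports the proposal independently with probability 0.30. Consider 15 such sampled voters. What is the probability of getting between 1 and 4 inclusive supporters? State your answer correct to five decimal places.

X ~ Binomial(15, 0.30); P(1 ≤ X ≤ 4) = Σ C(15,k) p^k (1−p)^(15−k) over k:
  k=1: C(15,1)·0.30^1·0.70^14 = 0.0305200
  k=2: C(15,2)·0.30^2·0.70^13 = 0.0915601
  k=3: C(15,3)·0.30^3·0.70^12 = 0.1700402
  k=4: C(15,4)·0.30^4·0.70^11 = 0.2186231
Total = 0.5107435

0.51074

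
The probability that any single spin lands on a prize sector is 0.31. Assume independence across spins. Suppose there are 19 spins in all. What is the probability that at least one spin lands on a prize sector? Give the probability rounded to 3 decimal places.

0.999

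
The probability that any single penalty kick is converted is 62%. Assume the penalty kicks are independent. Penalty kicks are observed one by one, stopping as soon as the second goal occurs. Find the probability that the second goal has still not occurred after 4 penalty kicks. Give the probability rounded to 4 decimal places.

0.1569

Needing more than 4 penalty kicks ⇔ fewer than 2 successes in the first 4. With X ~ Binomial(4, 0.62), P(Y > 4) = P(X ≤ 1).
  k=0: C(4,0)·0.62^0·0.38^4 = 0.020851
  k=1: C(4,1)·0.62^1·0.38^3 = 0.136083
P(X ≤ 1) = 0.156934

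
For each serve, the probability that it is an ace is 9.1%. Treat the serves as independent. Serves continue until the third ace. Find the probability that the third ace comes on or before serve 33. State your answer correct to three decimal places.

0.588

Finishing within 33 serves ⇔ at least 3 successes in the first 33. With X ~ Binomial(33, 0.091), P(Y ≤ 33) = 1 − P(X ≤ 2).
  k=0: C(33,0)·0.091^0·0.909^33 = 0.04291
  k=1: C(33,1)·0.091^1·0.909^32 = 0.14177
  k=2: C(33,2)·0.091^2·0.909^31 = 0.22709
1 − 0.41178 = 0.58822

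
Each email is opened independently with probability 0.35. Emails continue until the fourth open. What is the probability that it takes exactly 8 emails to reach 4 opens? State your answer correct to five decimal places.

0.09375

Y = trial on which the fourth success occurs; negative binomial, r=4, p=0.35.
P(Y=8) = C(7,3) · p^4 · (1−p)^4
= 35 · 0.015006 · 0.17851 = 0.0937548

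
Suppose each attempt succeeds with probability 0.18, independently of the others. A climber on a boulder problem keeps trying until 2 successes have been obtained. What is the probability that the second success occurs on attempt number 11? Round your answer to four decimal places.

0.0543

Y = trial on which the second success occurs; negative binomial, r=2, p=0.18.
P(Y=11) = C(10,1) · p^2 · (1−p)^9
= 10 · 0.0324 · 0.16762 = 0.054309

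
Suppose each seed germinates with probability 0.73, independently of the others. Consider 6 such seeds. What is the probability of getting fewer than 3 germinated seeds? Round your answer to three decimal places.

X ~ Binomial(6, 0.73); P(X ≤ 2) = Σ C(6,k) p^k (1−p)^(6−k) over k:
  k=0: C(6,0)·0.73^0·0.27^6 = 0.00039
  k=1: C(6,1)·0.73^1·0.27^5 = 0.00628
  k=2: C(6,2)·0.73^2·0.27^4 = 0.04248
Total = 0.04915

0.049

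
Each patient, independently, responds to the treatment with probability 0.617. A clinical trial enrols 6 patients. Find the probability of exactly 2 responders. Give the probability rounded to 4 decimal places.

X ~ Binomial(n=6, p=0.617).
P(X=2) = C(6,2) · p^2 · (1−p)^4
= 15 · 0.38069 · 0.021518 = 0.122873

0.1229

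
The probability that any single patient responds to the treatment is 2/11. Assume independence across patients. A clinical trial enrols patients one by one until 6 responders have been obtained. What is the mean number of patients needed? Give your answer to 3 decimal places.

Y = total patients until the sixth success; negative binomial with r=6, p=0.181818.
E[Y] = r / p = 6 / 0.181818 = 33.00000

33.000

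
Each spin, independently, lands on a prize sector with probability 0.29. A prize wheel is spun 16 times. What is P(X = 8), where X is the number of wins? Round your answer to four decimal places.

X ~ Binomial(n=16, p=0.29).
P(X=8) = C(16,8) · p^8 · (1−p)^8
= 12870 · 5.0025e-05 · 0.064575 = 0.041575

0.0416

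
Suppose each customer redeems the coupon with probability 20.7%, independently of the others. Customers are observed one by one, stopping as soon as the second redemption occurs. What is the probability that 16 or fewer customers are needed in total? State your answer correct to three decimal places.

Finishing within 16 customers ⇔ at least 2 successes in the first 16. With X ~ Binomial(16, 0.207), P(Y ≤ 16) = 1 − P(X ≤ 1).
  k=0: C(16,0)·0.207^0·0.793^16 = 0.02446
  k=1: C(16,1)·0.207^1·0.793^15 = 0.10214
1 − 0.12659 = 0.87341

0.873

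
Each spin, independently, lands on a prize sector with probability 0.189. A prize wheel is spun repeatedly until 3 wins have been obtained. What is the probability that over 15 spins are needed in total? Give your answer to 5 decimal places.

Needing more than 15 spins ⇔ fewer than 3 successes in the first 15. With X ~ Binomial(15, 0.189), P(Y > 15) = P(X ≤ 2).
  k=0: C(15,0)·0.189^0·0.811^15 = 0.0431830
  k=1: C(15,1)·0.189^1·0.811^14 = 0.1509541
  k=2: C(15,2)·0.189^2·0.811^13 = 0.2462544
P(X ≤ 2) = 0.4403915

0.44039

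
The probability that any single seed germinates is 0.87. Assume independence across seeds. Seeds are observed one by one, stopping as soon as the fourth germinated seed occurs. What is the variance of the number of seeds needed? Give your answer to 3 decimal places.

0.687

Y = total seeds until the fourth success; negative binomial with r=4, p=0.87.
Var(Y) = r(1−p)/p² = 4·0.13 / 0.87² = 0.68701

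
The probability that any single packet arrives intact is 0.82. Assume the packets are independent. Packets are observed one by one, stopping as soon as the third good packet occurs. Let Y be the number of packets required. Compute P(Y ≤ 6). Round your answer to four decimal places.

Finishing within 6 packets ⇔ at least 3 successes in the first 6. With X ~ Binomial(6, 0.82), P(Y ≤ 6) = 1 − P(X ≤ 2).
  k=0: C(6,0)·0.82^0·0.18^6 = 0.000034
  k=1: C(6,1)·0.82^1·0.18^5 = 0.000930
  k=2: C(6,2)·0.82^2·0.18^4 = 0.010588
1 − 0.011552 = 0.988448

0.9884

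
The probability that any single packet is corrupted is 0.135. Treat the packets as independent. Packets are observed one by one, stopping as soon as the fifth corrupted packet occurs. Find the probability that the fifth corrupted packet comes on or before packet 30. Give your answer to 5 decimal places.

0.38133

Finishing within 30 packets ⇔ at least 5 successes in the first 30. With X ~ Binomial(30, 0.135), P(Y ≤ 30) = 1 − P(X ≤ 4).
  k=0: C(30,0)·0.135^0·0.865^30 = 0.0128968
  k=1: C(30,1)·0.135^1·0.865^29 = 0.0603840
  k=2: C(30,2)·0.135^2·0.865^28 = 0.1366494
  k=3: C(30,3)·0.135^3·0.865^27 = 0.1990500
  k=4: C(30,4)·0.135^4·0.865^26 = 0.2096929
1 − 0.6186732 = 0.3813268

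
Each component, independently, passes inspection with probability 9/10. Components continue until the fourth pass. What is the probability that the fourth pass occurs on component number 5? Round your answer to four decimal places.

0.2624

Y = trial on which the fourth success occurs; negative binomial, r=4, p=0.90.
P(Y=5) = C(4,3) · p^4 · (1−p)^1
= 4 · 0.6561 · 0.1 = 0.262440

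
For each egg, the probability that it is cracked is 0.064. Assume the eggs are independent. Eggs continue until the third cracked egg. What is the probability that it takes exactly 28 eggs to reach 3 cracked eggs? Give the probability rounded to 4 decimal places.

Y = trial on which the third success occurs; negative binomial, r=3, p=0.064.
P(Y=28) = C(27,2) · p^3 · (1−p)^25
= 351 · 0.00026214 · 0.19138 = 0.017609

0.0176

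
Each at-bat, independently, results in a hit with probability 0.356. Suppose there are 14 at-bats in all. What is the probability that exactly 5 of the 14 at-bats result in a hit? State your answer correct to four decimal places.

X ~ Binomial(n=14, p=0.356).
P(X=5) = C(14,5) · p^5 · (1−p)^9
= 2002 · 0.0057181 · 0.019053 = 0.218116

0.2181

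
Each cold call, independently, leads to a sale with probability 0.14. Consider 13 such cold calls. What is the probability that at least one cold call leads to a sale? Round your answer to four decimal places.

P(at least one) = 1 − P(none) = 1 − (1 − 0.14)^13
= 1 − 0.140760 = 0.859240

0.8592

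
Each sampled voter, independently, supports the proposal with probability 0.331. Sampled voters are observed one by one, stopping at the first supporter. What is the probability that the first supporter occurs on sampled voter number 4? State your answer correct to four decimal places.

Geometric (trials to first success), p = 0.331.
P(Y = 4) = (1−p)^3 · p = 0.29942 · 0.331 = 0.099107

0.0991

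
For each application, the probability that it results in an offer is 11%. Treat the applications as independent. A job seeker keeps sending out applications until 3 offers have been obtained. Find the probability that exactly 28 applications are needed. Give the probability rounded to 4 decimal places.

Y = trial on which the third success occurs; negative binomial, r=3, p=0.11.
P(Y=28) = C(27,2) · p^3 · (1−p)^25
= 351 · 0.001331 · 0.054294 = 0.025365

0.0254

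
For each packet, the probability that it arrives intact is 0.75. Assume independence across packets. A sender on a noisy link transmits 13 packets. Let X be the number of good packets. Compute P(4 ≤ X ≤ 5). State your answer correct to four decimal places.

0.0055

X ~ Binomial(13, 0.75); P(4 ≤ X ≤ 5) = Σ C(13,k) p^k (1−p)^(13−k) over k:
  k=4: C(13,4)·0.75^4·0.25^9 = 0.000863
  k=5: C(13,5)·0.75^5·0.25^8 = 0.004660
Total = 0.005523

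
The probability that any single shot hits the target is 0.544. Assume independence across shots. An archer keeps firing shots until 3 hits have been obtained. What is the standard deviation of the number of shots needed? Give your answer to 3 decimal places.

2.150

Y = total shots until the third success; negative binomial with r=3, p=0.544.
SD(Y) = √[r(1−p)/p²] = √(4.62262) = 2.15003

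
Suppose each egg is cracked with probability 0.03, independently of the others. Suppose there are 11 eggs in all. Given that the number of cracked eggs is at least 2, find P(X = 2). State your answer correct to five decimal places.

X ~ Binomial(11, 0.03). Want P(X=2 | X≥2) = P(X=2) / P(X≥2).
P(X=2) = C(11,2)·0.03^2·0.97^9 = 0.0376314
P(X≥2) = 1 − 0.7153014 − 0.2433500 = 0.0413486
Ratio = 0.0376314 / 0.0413486 = 0.9101011

0.91010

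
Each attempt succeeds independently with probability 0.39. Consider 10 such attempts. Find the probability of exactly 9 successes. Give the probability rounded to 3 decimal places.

X ~ Binomial(n=10, p=0.39).
P(X=9) = C(10,9) · p^9 · (1−p)^1
= 10 · 0.00020873 · 0.61 = 0.00127

0.001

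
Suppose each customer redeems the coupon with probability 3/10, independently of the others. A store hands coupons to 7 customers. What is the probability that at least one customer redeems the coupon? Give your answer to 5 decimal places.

P(at least one) = 1 − P(none) = 1 − (1 − 0.30)^7
= 1 − 0.0823543 = 0.9176457

0.91765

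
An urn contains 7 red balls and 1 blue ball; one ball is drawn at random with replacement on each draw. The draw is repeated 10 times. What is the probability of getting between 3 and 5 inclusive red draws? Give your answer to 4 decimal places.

0.0045

X ~ Binomial(10, 0.875); P(3 ≤ X ≤ 5) = Σ C(10,k) p^k (1−p)^(10−k) over k:
  k=3: C(10,3)·0.875^3·0.125^7 = 0.000038
  k=4: C(10,4)·0.875^4·0.125^6 = 0.000470
  k=5: C(10,5)·0.875^5·0.125^5 = 0.003944
Total = 0.004452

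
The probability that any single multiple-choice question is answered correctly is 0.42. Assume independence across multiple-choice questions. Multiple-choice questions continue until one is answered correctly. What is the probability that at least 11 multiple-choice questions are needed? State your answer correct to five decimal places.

Y = number of multiple-choice questions to the first success; geometric, p = 0.42.
P(Y > 10) = P(first 10 all fail) = (1−p)^10 = 0.0043080

0.00431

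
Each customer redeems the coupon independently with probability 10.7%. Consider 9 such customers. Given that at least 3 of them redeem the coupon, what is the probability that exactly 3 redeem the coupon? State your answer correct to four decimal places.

0.8312

X ~ Binomial(9, 0.107). Want P(X=3 | X≥3) = P(X=3) / P(X≥3).
P(X=3) = C(9,3)·0.107^3·0.893^6 = 0.052184
P(X≥3) = 1 − 0.361130 − 0.389438 − 0.186651 = 0.062782
Ratio = 0.052184 / 0.062782 = 0.831201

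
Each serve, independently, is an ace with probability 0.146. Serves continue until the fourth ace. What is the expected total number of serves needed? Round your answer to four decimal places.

27.3973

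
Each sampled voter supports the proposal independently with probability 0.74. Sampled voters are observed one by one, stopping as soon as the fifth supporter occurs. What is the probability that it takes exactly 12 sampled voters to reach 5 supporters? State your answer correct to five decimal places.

0.00588

Y = trial on which the fifth success occurs; negative binomial, r=5, p=0.74.
P(Y=12) = C(11,4) · p^5 · (1−p)^7
= 330 · 0.2219 · 8.0318e-05 = 0.0058815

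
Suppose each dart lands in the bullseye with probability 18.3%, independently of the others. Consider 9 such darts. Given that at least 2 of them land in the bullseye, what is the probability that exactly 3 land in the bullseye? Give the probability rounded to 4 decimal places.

X ~ Binomial(9, 0.183). Want P(X=3 | X≥2) = P(X=3) / P(X≥2).
P(X=3) = C(9,3)·0.183^3·0.817^6 = 0.153096
P(X≥2) = 1 − 0.162180 − 0.326942 = 0.510878
Ratio = 0.153096 / 0.510878 = 0.299673

0.2997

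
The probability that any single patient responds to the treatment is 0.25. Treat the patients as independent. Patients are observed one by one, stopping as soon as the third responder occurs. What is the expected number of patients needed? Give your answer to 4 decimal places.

Y = total patients until the third success; negative binomial with r=3, p=0.25.
E[Y] = r / p = 3 / 0.25 = 12.000000

12.0000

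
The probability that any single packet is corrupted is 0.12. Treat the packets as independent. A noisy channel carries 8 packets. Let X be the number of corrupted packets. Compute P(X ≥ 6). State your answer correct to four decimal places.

0.0001

X ~ Binomial(8, 0.12); P(X ≥ 6) = Σ C(8,k) p^k (1−p)^(8−k) over k:
  k=6: C(8,6)·0.12^6·0.88^2 = 0.000065
  k=7: C(8,7)·0.12^7·0.88^1 = 0.000003
  k=8: C(8,8)·0.12^8·0.88^0 = 0.000000
Total = 0.000067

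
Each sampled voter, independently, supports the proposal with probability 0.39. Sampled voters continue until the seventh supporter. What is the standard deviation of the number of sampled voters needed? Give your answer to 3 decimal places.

5.298

Y = total sampled voters until the seventh success; negative binomial with r=7, p=0.39.
SD(Y) = √[r(1−p)/p²] = √(28.07364) = 5.29846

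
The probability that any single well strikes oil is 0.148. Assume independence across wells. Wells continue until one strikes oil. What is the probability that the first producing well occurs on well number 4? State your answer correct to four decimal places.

0.0915

Geometric (trials to first success), p = 0.148.
P(Y = 4) = (1−p)^3 · p = 0.61847 · 0.148 = 0.091534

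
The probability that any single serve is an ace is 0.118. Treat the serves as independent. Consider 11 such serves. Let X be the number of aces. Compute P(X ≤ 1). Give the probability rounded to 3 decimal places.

0.621

X ~ Binomial(11, 0.118); P(X ≤ 1) = Σ C(11,k) p^k (1−p)^(11−k) over k:
  k=0: C(11,0)·0.118^0·0.882^11 = 0.25128
  k=1: C(11,1)·0.118^1·0.882^10 = 0.36979
Total = 0.62107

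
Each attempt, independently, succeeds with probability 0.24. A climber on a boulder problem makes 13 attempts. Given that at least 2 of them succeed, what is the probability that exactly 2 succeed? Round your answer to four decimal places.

0.2565

X ~ Binomial(13, 0.24). Want P(X=2 | X≥2) = P(X=2) / P(X≥2).
P(X=2) = C(13,2)·0.24^2·0.76^11 = 0.219516
P(X≥2) = 1 − 0.028221 − 0.115856 = 0.855923
Ratio = 0.219516 / 0.855923 = 0.256467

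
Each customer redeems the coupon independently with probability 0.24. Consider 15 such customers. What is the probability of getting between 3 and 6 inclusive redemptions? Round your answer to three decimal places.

0.689

X ~ Binomial(15, 0.24); P(3 ≤ X ≤ 6) = Σ C(15,k) p^k (1−p)^(15−k) over k:
  k=3: C(15,3)·0.24^3·0.76^12 = 0.23357
  k=4: C(15,4)·0.24^4·0.76^11 = 0.22127
  k=5: C(15,5)·0.24^5·0.76^10 = 0.15373
  k=6: C(15,6)·0.24^6·0.76^9 = 0.08091
Total = 0.68947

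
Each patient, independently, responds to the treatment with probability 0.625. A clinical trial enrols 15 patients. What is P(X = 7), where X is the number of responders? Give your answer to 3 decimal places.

0.094

X ~ Binomial(n=15, p=0.625).
P(X=7) = C(15,7) · p^7 · (1−p)^8
= 6435 · 0.037253 · 0.00039107 = 0.09375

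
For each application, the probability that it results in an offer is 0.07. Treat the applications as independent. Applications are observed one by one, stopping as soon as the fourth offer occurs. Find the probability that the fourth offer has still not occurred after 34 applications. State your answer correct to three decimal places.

Needing more than 34 applications ⇔ fewer than 4 successes in the first 34. With X ~ Binomial(34, 0.07), P(Y > 34) = P(X ≤ 3).
  k=0: C(34,0)·0.07^0·0.93^34 = 0.08480
  k=1: C(34,1)·0.07^1·0.93^33 = 0.21703
  k=2: C(34,2)·0.07^2·0.93^32 = 0.26953
  k=3: C(34,3)·0.07^3·0.93^31 = 0.21640
P(X ≤ 3) = 0.78777

0.788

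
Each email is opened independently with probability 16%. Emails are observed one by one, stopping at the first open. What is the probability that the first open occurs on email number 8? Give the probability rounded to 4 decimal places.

Geometric (trials to first success), p = 0.16.
P(Y = 8) = (1−p)^7 · p = 0.29509 · 0.16 = 0.047214

0.0472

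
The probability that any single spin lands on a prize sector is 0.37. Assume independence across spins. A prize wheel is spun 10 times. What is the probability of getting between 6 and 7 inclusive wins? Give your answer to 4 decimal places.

0.1134

X ~ Binomial(10, 0.37); P(6 ≤ X ≤ 7) = Σ C(10,k) p^k (1−p)^(10−k) over k:
  k=6: C(10,6)·0.37^6·0.63^4 = 0.084877
  k=7: C(10,7)·0.37^7·0.63^3 = 0.028485
Total = 0.113362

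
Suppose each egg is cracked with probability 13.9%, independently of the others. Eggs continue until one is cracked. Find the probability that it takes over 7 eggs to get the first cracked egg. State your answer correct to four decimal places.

0.3508

Y = number of eggs to the first success; geometric, p = 0.139.
P(Y > 7) = P(first 7 all fail) = (1−p)^7 = 0.350770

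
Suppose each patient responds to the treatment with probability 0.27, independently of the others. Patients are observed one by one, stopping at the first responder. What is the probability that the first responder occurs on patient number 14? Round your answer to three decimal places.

Geometric (trials to first success), p = 0.27.
P(Y = 14) = (1−p)^13 · p = 0.016718 · 0.27 = 0.00451

0.005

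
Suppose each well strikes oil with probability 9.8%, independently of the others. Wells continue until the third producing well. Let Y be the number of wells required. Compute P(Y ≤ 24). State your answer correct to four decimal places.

0.4224

Finishing within 24 wells ⇔ at least 3 successes in the first 24. With X ~ Binomial(24, 0.098), P(Y ≤ 24) = 1 − P(X ≤ 2).
  k=0: C(24,0)·0.098^0·0.902^24 = 0.084131
  k=1: C(24,1)·0.098^1·0.902^23 = 0.219375
  k=2: C(24,2)·0.098^2·0.902^22 = 0.274097
1 − 0.577604 = 0.422396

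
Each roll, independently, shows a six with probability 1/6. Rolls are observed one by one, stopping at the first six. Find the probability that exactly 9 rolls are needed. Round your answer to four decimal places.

Geometric (trials to first success), p = 0.166667.
P(Y = 9) = (1−p)^8 · p = 0.23257 · 0.166667 = 0.038761

0.0388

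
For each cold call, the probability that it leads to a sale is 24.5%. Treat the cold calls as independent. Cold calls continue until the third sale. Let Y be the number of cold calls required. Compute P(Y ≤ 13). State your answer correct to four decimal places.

0.6521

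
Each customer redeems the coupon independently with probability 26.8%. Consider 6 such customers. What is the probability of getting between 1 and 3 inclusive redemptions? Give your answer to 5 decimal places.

X ~ Binomial(6, 0.268); P(1 ≤ X ≤ 3) = Σ C(6,k) p^k (1−p)^(6−k) over k:
  k=1: C(6,1)·0.268^1·0.732^5 = 0.3379414
  k=2: C(6,2)·0.268^2·0.732^4 = 0.3093180
  k=3: C(6,3)·0.268^3·0.732^3 = 0.1509968
Total = 0.7982562

0.79826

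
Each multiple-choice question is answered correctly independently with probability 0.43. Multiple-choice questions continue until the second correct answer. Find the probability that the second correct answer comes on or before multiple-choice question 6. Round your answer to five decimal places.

0.81047

Finishing within 6 multiple-choice questions ⇔ at least 2 successes in the first 6. With X ~ Binomial(6, 0.43), P(Y ≤ 6) = 1 − P(X ≤ 1).
  k=0: C(6,0)·0.43^0·0.57^6 = 0.0342964
  k=1: C(6,1)·0.43^1·0.57^5 = 0.1552366
1 − 0.1895330 = 0.8104670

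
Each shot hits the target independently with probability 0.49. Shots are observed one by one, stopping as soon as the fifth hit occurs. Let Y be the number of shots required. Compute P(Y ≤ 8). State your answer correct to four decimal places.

Finishing within 8 shots ⇔ at least 5 successes in the first 8. With X ~ Binomial(8, 0.49), P(Y ≤ 8) = 1 − P(X ≤ 4).
  k=0: C(8,0)·0.49^0·0.51^8 = 0.004577
  k=1: C(8,1)·0.49^1·0.51^7 = 0.035178
  k=2: C(8,2)·0.49^2·0.51^6 = 0.118296
  k=3: C(8,3)·0.49^3·0.51^5 = 0.227315
  k=4: C(8,4)·0.49^4·0.51^4 = 0.273000
1 − 0.658366 = 0.341634

0.3416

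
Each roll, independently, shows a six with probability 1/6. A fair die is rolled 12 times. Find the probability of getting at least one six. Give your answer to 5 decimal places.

0.88784

P(at least one) = 1 − P(none) = 1 − (1 − 0.166667)^12
= 1 − 0.1121567 = 0.8878433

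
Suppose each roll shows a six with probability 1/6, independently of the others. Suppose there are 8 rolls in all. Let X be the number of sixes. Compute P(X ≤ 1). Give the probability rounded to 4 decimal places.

X ~ Binomial(8, 0.166667); P(X ≤ 1) = Σ C(8,k) p^k (1−p)^(8−k) over k:
  k=0: C(8,0)·0.166667^0·0.833333^8 = 0.232568
  k=1: C(8,1)·0.166667^1·0.833333^7 = 0.372109
Total = 0.604677

0.6047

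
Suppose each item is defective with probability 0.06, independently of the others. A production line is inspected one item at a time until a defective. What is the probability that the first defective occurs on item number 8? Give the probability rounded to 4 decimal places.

Geometric (trials to first success), p = 0.06.
P(Y = 8) = (1−p)^7 · p = 0.64848 · 0.06 = 0.038909

0.0389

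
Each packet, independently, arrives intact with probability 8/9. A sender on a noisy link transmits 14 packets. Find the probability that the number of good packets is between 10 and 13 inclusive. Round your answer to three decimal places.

0.793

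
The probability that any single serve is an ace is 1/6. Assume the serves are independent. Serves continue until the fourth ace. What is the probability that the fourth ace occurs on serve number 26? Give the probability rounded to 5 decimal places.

Y = trial on which the fourth success occurs; negative binomial, r=4, p=0.166667.
P(Y=26) = C(25,3) · p^4 · (1−p)^22
= 2300 · 0.0007716 · 0.018114 = 0.0321466

0.03215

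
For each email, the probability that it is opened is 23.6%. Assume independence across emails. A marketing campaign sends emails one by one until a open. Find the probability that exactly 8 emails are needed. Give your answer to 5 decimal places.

Geometric (trials to first success), p = 0.236.
P(Y = 8) = (1−p)^7 · p = 0.15193 · 0.236 = 0.0358563

0.03586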